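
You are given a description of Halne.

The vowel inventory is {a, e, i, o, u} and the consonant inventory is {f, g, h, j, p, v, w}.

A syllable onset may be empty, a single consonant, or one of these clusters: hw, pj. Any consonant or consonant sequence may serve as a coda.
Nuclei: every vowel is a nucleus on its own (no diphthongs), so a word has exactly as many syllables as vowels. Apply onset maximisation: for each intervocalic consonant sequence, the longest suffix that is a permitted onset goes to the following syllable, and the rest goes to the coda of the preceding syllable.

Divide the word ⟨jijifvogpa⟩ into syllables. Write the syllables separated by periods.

ji.jif.vog.pa

The vowels are i, i, o, a — 4 nuclei, so 4 syllables.
V1 /i/ – V2 /i/: /j/ is a single consonant, so it becomes the next onset.
V2 /i/ – V3 /o/: /fv/ — longest licit onset from the right is /v/, leaving /f/ as coda.
V3 /o/ – V4 /a/: cluster /gp/ — the longest permitted-onset suffix is /p/; onset = /p/, preceding coda = /g/.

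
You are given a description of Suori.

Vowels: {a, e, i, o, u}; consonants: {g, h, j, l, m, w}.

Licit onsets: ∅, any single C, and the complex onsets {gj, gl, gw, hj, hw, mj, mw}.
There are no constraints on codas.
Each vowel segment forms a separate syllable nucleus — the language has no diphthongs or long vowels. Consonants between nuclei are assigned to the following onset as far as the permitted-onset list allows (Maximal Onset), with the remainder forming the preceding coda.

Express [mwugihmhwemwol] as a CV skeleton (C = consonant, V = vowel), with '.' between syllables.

CCV.CVCC.CCV.CCVC

Nuclei (vowels): u, i, e, o → 4 syllables.
V1 /u/ – V2 /i/: /g/ → onset of the next syllable (single consonants are always licit onsets).
V2 /i/ – V3 /e/: /hmhw/; trying suffixes from longest down, /hw/ is the first permitted one, so coda /hm/ | onset /hw/.
V3 /e/ – V4 /o/: /mw/ — entire cluster is a permitted onset → onset /mw/, coda ∅.
Result: mwu.gihm.hwe.mwol.
Mapping each syllable to C/V: /mwu/ → CCV, /gihm/ → CVCC, /hwe/ → CCV, /mwol/ → CCVC.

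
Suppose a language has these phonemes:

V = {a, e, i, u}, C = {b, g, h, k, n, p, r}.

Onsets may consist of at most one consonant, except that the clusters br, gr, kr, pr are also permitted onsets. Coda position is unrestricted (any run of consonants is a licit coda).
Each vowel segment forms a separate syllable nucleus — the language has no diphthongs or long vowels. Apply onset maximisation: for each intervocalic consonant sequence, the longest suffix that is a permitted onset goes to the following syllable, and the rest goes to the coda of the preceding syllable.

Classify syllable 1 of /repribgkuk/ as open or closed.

open

Vowels present: e, i, u; each is a nucleus, giving 3 syllables.
/e…i/ gap (V1→V2): /pr/ — entire cluster is a permitted onset → onset /pr/, coda ∅.
/i…u/ gap (V2→V3): /bgk/ splits as /bg/ + /k/ (/k/ is the longest suffix that is a licit onset).
Putting it together: re.pribg.kuk.
Syllable 1 is /re/; it ends in its nucleus with no coda, so it is open.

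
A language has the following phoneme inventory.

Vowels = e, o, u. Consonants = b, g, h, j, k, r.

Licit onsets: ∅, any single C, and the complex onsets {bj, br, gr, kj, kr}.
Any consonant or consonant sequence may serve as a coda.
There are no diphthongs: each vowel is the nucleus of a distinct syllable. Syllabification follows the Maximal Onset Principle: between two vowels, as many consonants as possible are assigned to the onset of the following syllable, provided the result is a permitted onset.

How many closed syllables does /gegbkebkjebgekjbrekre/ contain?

Nuclei (vowels): e, e, e, e, e, e → 6 syllables.
σ1/σ2 boundary: /gbk/; trying suffixes from longest down, /k/ is the first permitted one, so coda /gb/ | onset /k/.
σ2/σ3 boundary: /bkj/; trying suffixes from longest down, /kj/ is the first permitted one, so coda /b/ | onset /kj/.
σ3/σ4 boundary: /bg/; trying suffixes from longest down, /g/ is the first permitted one, so coda /b/ | onset /g/.
σ4/σ5 boundary: /kjbr/; trying suffixes from longest down, /br/ is the first permitted one, so coda /kj/ | onset /br/.
σ5/σ6 boundary: cluster /kr/ — /kr/ is itself a permitted onset, so the whole cluster goes right; preceding coda = ∅.
Result: gegb.keb.kjeb.gekj.bre.kre.
Classifying each syllable: /gegb/ (closed), /keb/ (closed), /kjeb/ (closed), /gekj/ (closed), /bre/ (open), /kre/ (open).
Closed syllables: 4.

4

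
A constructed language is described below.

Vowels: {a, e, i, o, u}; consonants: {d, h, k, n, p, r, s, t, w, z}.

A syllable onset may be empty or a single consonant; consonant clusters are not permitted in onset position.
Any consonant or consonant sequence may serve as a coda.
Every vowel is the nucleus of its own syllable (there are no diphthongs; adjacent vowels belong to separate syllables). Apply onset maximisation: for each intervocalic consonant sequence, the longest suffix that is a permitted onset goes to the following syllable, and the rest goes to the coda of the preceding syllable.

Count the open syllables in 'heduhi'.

Nuclei (vowels): e, u, i → 3 syllables.
/e…u/ gap (V1→V2): /d/ → onset of the next syllable (single consonants are always licit onsets).
/u…i/ gap (V2→V3): /h/ → onset of the next syllable (single consonants are always licit onsets).
Syllabification: he.du.hi.
Classifying each syllable: /he/ (open), /du/ (open), /hi/ (open).
Open syllables: 3.

3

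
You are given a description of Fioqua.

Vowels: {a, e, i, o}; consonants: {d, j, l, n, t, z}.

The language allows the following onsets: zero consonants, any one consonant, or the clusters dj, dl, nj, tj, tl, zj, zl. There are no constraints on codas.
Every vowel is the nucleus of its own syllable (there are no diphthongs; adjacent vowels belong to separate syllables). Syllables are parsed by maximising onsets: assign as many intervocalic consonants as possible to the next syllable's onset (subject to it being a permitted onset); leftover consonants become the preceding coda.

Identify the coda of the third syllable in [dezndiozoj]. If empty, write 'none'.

none

The vowels are e, i, o, o — 4 nuclei, so 4 syllables.
σ1/σ2 boundary: /znd/ — longest licit onset from the right is /d/, leaving /zn/ as coda.
σ2/σ3 boundary: hiatus — the boundary sits between the two vowels.
σ3/σ4 boundary: just /z/ — single C goes to the following onset.
So the parse is dezn.di.o.zoj.
Syllable 3 is /o/: onset ∅, nucleus /o/, coda ∅.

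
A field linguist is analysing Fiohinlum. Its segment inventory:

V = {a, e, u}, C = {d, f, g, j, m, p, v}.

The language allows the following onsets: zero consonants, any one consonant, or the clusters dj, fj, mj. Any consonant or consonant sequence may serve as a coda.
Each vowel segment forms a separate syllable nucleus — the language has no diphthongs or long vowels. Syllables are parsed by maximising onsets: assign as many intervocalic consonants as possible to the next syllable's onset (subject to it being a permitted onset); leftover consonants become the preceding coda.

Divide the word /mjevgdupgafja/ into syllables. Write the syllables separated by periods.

mjevg.dup.ga.fja

The vowels are e, u, a, a — 4 nuclei, so 4 syllables.
σ1/σ2 boundary: /vgd/ splits as /vg/ + /d/ (/d/ is the longest suffix that is a licit onset).
σ2/σ3 boundary: cluster /pg/ — the longest permitted-onset suffix is /g/; onset = /g/, preceding coda = /p/.
σ3/σ4 boundary: /fj/ — entire cluster is a permitted onset → onset /fj/, coda ∅.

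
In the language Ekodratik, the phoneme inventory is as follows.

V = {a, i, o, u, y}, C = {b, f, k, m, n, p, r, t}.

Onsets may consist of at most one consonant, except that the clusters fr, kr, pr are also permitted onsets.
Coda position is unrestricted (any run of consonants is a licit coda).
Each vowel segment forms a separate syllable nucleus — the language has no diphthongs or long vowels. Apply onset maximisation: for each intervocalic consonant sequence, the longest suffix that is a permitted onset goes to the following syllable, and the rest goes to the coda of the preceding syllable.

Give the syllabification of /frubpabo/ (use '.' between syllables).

frub.pa.bo

The vowels are u, a, o — 3 nuclei, so 3 syllables.
σ1/σ2 boundary: /bp/ splits as /b/ + /p/ (/p/ is the longest suffix that is a licit onset).
σ2/σ3 boundary: just /b/ — single C goes to the following onset.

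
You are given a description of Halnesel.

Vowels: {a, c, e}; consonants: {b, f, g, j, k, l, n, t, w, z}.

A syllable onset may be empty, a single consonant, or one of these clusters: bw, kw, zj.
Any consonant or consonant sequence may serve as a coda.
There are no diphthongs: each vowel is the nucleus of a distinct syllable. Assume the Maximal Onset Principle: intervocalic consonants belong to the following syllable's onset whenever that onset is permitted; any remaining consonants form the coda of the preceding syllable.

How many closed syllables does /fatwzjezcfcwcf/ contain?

Vowels present: a, e, c, c, c; each is a nucleus, giving 5 syllables.
σ1/σ2 boundary: /twzj/; trying suffixes from longest down, /zj/ is the first permitted one, so coda /tw/ | onset /zj/.
σ2/σ3 boundary: /z/ is a single consonant, so it becomes the next onset.
σ3/σ4 boundary: /f/ is a single consonant, so it becomes the next onset.
σ4/σ5 boundary: just /w/ — single C goes to the following onset.
Result: fatw.zje.zc.fc.wcf.
Classifying each syllable: /fatw/ (closed), /zje/ (open), /zc/ (open), /fc/ (open), /wcf/ (closed).
Closed syllables: 2.

2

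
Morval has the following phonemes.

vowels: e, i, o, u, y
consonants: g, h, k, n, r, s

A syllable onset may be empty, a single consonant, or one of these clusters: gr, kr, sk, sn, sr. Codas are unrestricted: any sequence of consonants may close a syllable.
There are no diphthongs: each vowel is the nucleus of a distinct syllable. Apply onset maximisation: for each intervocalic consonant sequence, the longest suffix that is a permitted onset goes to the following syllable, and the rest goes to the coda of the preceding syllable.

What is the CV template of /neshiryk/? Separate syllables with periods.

Vowels present: e, i, y; each is a nucleus, giving 3 syllables.
σ1/σ2 boundary: cluster /sh/ — the longest permitted-onset suffix is /h/; onset = /h/, preceding coda = /s/.
σ2/σ3 boundary: /r/ → onset of the next syllable (single consonants are always licit onsets).
So the parse is nes.hi.ryk.
Mapping each syllable to C/V: /nes/ → CVC, /hi/ → CV, /ryk/ → CVC.

CVC.CV.CVC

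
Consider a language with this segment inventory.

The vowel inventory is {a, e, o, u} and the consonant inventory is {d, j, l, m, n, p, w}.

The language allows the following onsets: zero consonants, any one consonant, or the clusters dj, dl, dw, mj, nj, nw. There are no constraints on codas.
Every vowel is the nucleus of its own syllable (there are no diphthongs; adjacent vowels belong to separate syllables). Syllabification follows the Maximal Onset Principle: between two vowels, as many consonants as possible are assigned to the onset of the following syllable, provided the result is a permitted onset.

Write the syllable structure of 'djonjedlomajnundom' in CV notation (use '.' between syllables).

Vowels present: o, e, o, a, u, o; each is a nucleus, giving 6 syllables.
Between /o/ (V1) and /e/ (V2): cluster /nj/ — /nj/ is itself a permitted onset, so the whole cluster goes right; preceding coda = ∅.
Between /e/ (V2) and /o/ (V3): cluster /dl/ — /dl/ is itself a permitted onset, so the whole cluster goes right; preceding coda = ∅.
Between /o/ (V3) and /a/ (V4): just /m/ — single C goes to the following onset.
Between /a/ (V4) and /u/ (V5): cluster /jn/ — the longest permitted-onset suffix is /n/; onset = /n/, preceding coda = /j/.
Between /u/ (V5) and /o/ (V6): /nd/; trying suffixes from longest down, /d/ is the first permitted one, so coda /n/ | onset /d/.
Result: djo.nje.dlo.maj.nun.dom.
Mapping each syllable to C/V: /djo/ → CCV, /nje/ → CCV, /dlo/ → CCV, /maj/ → CVC, /nun/ → CVC, /dom/ → CVC.

CCV.CCV.CCV.CVC.CVC.CVC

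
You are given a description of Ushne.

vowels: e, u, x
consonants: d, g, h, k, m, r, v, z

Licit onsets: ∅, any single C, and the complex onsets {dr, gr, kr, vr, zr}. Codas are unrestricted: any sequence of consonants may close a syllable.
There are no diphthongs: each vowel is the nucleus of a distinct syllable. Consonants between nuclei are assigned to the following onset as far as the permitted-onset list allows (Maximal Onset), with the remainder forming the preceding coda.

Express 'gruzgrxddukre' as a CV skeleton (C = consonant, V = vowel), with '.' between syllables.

CCVC.CCVC.CV.CCV

Vowels present: u, x, u, e; each is a nucleus, giving 4 syllables.
σ1/σ2 boundary: /zgr/ — longest licit onset from the right is /gr/, leaving /z/ as coda.
σ2/σ3 boundary: /dd/ splits as /d/ + /d/ (/d/ is the longest suffix that is a licit onset).
σ3/σ4 boundary: /kr/ — entire cluster is a permitted onset → onset /kr/, coda ∅.
Putting it together: gruz.grxd.du.kre.
Mapping each syllable to C/V: /gruz/ → CCVC, /grxd/ → CCVC, /du/ → CV, /kre/ → CCV.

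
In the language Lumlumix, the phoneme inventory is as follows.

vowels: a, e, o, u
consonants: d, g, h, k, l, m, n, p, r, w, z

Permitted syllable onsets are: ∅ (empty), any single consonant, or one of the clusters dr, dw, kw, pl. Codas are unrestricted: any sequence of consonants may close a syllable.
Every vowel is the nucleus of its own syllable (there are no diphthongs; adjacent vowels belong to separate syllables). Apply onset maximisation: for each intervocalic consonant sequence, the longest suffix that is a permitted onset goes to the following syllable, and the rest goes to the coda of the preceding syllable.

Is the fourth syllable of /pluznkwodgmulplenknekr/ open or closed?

The vowels are u, o, u, e, e — 5 nuclei, so 5 syllables.
Between /u/ (V1) and /o/ (V2): /znkw/; trying suffixes from longest down, /kw/ is the first permitted one, so coda /zn/ | onset /kw/.
Between /o/ (V2) and /u/ (V3): /dgm/; trying suffixes from longest down, /m/ is the first permitted one, so coda /dg/ | onset /m/.
Between /u/ (V3) and /e/ (V4): cluster /lpl/ — the longest permitted-onset suffix is /pl/; onset = /pl/, preceding coda = /l/.
Between /e/ (V4) and /e/ (V5): /nkn/; trying suffixes from longest down, /n/ is the first permitted one, so coda /nk/ | onset /n/.
Syllabification: pluzn.kwodg.mul.plenk.nekr.
Syllable 4 is /plenk/ with coda /nk/, so it is closed.

closed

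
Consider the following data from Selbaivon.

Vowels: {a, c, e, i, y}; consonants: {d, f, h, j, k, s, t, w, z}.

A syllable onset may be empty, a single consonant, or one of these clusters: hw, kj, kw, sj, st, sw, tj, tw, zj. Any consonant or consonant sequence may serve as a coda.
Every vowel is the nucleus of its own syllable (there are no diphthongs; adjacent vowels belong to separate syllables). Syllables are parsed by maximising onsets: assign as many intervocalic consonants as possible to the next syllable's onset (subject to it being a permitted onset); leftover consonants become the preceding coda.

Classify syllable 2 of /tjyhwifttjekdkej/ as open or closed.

closed

Vowels present: y, i, e, e; each is a nucleus, giving 4 syllables.
/y…i/ gap (V1→V2): /hw/ — entire cluster is a permitted onset → onset /hw/, coda ∅.
/i…e/ gap (V2→V3): /fttj/ — longest licit onset from the right is /tj/, leaving /ft/ as coda.
/e…e/ gap (V3→V4): /kdk/ — longest licit onset from the right is /k/, leaving /kd/ as coda.
Syllabification: tjy.hwift.tjekd.kej.
Syllable 2 is /hwift/ with coda /ft/, so it is closed.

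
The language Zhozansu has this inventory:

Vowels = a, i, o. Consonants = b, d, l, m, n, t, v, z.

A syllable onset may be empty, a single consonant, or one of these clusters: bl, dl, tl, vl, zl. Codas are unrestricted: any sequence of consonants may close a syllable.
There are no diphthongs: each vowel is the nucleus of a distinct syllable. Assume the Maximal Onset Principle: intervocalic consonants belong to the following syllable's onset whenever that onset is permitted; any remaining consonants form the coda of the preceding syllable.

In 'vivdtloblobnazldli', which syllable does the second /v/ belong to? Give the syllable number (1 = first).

Vowels present: i, o, o, a, i; each is a nucleus, giving 5 syllables.
V1 /i/ – V2 /o/: /vdtl/; trying suffixes from longest down, /tl/ is the first permitted one, so coda /vd/ | onset /tl/.
V2 /o/ – V3 /o/: /bl/ — entire cluster is a permitted onset → onset /bl/, coda ∅.
V3 /o/ – V4 /a/: /bn/ — longest licit onset from the right is /n/, leaving /b/ as coda.
V4 /a/ – V5 /i/: /zldl/; trying suffixes from longest down, /dl/ is the first permitted one, so coda /zl/ | onset /dl/.
Putting it together: vivd.tlo.blob.nazl.dli.
The second /v/ is in the coda of syllable 1 (/vivd/).

1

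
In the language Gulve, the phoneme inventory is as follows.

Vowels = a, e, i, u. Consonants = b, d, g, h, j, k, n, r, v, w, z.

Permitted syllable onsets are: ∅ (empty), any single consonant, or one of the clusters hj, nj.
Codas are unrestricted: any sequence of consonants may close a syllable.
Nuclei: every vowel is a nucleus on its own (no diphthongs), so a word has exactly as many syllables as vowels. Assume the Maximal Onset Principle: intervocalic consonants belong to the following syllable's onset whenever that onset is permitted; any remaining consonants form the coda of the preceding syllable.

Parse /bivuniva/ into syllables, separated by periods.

Nuclei (vowels): i, u, i, a → 4 syllables.
/i…u/ gap (V1→V2): /v/ is a single consonant, so it becomes the next onset.
/u…i/ gap (V2→V3): /n/ → onset of the next syllable (single consonants are always licit onsets).
/i…a/ gap (V3→V4): /v/ → onset of the next syllable (single consonants are always licit onsets).

bi.vu.ni.va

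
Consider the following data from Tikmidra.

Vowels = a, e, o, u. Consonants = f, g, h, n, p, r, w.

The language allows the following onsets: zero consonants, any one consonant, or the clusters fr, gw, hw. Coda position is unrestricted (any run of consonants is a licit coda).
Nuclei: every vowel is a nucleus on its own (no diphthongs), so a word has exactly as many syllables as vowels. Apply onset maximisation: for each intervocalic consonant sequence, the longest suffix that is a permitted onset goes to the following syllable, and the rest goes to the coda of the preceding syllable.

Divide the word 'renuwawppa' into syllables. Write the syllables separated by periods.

Vowels present: e, u, a, a; each is a nucleus, giving 4 syllables.
V1 /e/ – V2 /u/: just /n/ — single C goes to the following onset.
V2 /u/ – V3 /a/: /w/ is a single consonant, so it becomes the next onset.
V3 /a/ – V4 /a/: /wpp/ — longest licit onset from the right is /p/, leaving /wp/ as coda.

re.nu.wawp.pa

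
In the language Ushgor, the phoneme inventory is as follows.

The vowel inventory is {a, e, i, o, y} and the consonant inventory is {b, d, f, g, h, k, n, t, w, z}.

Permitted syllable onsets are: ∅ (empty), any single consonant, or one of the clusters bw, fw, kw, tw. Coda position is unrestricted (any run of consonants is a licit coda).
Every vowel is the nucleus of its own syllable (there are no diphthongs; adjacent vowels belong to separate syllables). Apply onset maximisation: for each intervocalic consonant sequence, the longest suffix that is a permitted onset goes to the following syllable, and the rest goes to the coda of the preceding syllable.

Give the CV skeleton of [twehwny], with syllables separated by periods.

The vowels are e, y — 2 nuclei, so 2 syllables.
/e…y/ gap (V1→V2): /hwn/ splits as /hw/ + /n/ (/n/ is the longest suffix that is a licit onset).
So the parse is twehw.ny.
Mapping each syllable to C/V: /twehw/ → CCVCC, /ny/ → CV.

CCVCC.CV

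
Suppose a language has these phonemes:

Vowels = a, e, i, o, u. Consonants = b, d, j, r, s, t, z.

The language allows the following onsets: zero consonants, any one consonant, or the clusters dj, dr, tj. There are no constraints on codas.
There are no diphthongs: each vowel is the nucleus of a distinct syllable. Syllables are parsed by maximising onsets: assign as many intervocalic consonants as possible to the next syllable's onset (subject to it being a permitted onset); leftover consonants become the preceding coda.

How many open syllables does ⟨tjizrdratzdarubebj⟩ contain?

Vowels present: i, a, a, u, e; each is a nucleus, giving 5 syllables.
/i…a/ gap (V1→V2): cluster /zrdr/ — the longest permitted-onset suffix is /dr/; onset = /dr/, preceding coda = /zr/.
/a…a/ gap (V2→V3): cluster /tzd/ — the longest permitted-onset suffix is /d/; onset = /d/, preceding coda = /tz/.
/a…u/ gap (V3→V4): /r/ is a single consonant, so it becomes the next onset.
/u…e/ gap (V4→V5): /b/ is a single consonant, so it becomes the next onset.
So the parse is tjizr.dratz.da.ru.bebj.
Classifying each syllable: /tjizr/ (closed), /dratz/ (closed), /da/ (open), /ru/ (open), /bebj/ (closed).
Open syllables: 2.

2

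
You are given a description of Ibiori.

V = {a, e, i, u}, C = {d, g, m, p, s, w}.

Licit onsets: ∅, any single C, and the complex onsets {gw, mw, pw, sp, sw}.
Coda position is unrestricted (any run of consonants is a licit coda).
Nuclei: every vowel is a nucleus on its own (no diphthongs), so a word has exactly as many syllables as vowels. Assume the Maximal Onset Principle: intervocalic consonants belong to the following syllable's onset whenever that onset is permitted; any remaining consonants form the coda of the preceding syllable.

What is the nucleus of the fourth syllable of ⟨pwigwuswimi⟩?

Nuclei (vowels): i, u, i, i → 4 syllables.
The fourth nucleus (vowel 4 from the left) is /i/.

i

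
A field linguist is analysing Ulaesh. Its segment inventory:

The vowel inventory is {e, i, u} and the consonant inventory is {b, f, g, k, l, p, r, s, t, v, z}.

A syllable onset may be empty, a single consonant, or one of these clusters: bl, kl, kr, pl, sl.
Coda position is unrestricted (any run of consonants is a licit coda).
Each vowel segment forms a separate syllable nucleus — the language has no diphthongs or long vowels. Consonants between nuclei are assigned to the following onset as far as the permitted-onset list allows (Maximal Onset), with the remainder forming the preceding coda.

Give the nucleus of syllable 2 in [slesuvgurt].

u

Vowels present: e, u, u; each is a nucleus, giving 3 syllables.
The second nucleus (vowel 2 from the left) is /u/.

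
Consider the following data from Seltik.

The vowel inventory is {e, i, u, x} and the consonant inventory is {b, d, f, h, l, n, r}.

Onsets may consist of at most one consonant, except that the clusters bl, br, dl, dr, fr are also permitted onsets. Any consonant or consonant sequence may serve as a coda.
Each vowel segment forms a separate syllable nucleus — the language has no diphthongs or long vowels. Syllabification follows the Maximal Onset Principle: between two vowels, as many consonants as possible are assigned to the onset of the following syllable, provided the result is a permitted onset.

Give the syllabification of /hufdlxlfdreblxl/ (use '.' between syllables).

huf.dlxlf.dre.blxl

The vowels are u, x, e, x — 4 nuclei, so 4 syllables.
σ1/σ2 boundary: /fdl/; trying suffixes from longest down, /dl/ is the first permitted one, so coda /f/ | onset /dl/.
σ2/σ3 boundary: /lfdr/ — longest licit onset from the right is /dr/, leaving /lf/ as coda.
σ3/σ4 boundary: /bl/ is a licit onset in full, so it all attaches to the next syllable.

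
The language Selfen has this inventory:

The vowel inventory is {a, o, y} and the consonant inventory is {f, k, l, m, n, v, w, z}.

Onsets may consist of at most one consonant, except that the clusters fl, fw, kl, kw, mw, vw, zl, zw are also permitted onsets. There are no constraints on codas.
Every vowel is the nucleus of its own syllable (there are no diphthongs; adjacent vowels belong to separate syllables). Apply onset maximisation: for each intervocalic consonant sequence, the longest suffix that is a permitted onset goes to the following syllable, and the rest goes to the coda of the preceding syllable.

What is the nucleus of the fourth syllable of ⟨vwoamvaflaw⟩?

Nuclei (vowels): o, a, a, a → 4 syllables.
The fourth nucleus (vowel 4 from the left) is /a/.

a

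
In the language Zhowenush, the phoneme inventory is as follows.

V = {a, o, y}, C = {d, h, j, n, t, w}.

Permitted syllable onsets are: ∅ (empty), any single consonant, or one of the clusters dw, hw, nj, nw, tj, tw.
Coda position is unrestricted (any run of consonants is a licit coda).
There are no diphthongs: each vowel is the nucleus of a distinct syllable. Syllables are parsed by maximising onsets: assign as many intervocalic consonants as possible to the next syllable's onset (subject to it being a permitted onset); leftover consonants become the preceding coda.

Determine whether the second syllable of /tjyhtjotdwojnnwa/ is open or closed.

The vowels are y, o, o, a — 4 nuclei, so 4 syllables.
σ1/σ2 boundary: /htj/ splits as /h/ + /tj/ (/tj/ is the longest suffix that is a licit onset).
σ2/σ3 boundary: /tdw/; trying suffixes from longest down, /dw/ is the first permitted one, so coda /t/ | onset /dw/.
σ3/σ4 boundary: /jnnw/; trying suffixes from longest down, /nw/ is the first permitted one, so coda /jn/ | onset /nw/.
Result: tjyh.tjot.dwojn.nwa.
Syllable 2 is /tjot/ with coda /t/, so it is closed.

closed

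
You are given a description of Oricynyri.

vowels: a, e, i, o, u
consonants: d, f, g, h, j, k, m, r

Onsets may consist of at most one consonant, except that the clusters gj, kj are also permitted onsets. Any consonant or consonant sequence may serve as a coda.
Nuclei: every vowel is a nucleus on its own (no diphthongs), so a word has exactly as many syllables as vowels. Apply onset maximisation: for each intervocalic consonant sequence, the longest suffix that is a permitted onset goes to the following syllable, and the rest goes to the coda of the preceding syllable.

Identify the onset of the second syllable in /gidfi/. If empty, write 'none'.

f

Vowels present: i, i; each is a nucleus, giving 2 syllables.
/i…i/ gap (V1→V2): /df/ splits as /d/ + /f/ (/f/ is the longest suffix that is a licit onset).
So the parse is gid.fi.
Syllable 2 is /fi/: onset /f/, nucleus /i/, coda ∅.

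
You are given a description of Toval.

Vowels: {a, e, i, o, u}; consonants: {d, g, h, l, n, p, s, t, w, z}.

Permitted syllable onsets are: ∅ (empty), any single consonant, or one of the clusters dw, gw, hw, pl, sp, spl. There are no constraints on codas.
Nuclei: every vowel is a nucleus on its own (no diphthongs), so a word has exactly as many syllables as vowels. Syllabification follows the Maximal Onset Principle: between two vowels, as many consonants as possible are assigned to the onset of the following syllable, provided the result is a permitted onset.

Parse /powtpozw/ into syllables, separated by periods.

The vowels are o, o — 2 nuclei, so 2 syllables.
V1 /o/ – V2 /o/: /wtp/; trying suffixes from longest down, /p/ is the first permitted one, so coda /wt/ | onset /p/.

powt.pozw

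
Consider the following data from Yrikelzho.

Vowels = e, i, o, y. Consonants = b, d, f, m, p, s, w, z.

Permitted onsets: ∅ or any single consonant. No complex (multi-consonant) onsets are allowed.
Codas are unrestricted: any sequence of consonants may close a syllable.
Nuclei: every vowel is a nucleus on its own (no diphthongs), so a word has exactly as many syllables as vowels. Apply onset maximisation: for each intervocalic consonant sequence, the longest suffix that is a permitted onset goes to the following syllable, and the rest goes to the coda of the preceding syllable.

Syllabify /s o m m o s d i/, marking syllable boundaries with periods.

som.mos.di

Nuclei (vowels): o, o, i → 3 syllables.
Between /o/ (V1) and /o/ (V2): cluster /mm/ — the longest permitted-onset suffix is /m/; onset = /m/, preceding coda = /m/.
Between /o/ (V2) and /i/ (V3): /sd/ splits as /s/ + /d/ (/d/ is the longest suffix that is a licit onset).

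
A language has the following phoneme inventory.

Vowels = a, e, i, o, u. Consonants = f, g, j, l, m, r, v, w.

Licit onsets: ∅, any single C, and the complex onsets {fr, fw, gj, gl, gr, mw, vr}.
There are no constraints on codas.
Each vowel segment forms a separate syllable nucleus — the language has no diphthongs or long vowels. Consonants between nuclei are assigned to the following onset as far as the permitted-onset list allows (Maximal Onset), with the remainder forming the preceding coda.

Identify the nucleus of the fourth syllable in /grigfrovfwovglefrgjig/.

e

Nuclei (vowels): i, o, o, e, i → 5 syllables.
The fourth nucleus (vowel 4 from the left) is /e/.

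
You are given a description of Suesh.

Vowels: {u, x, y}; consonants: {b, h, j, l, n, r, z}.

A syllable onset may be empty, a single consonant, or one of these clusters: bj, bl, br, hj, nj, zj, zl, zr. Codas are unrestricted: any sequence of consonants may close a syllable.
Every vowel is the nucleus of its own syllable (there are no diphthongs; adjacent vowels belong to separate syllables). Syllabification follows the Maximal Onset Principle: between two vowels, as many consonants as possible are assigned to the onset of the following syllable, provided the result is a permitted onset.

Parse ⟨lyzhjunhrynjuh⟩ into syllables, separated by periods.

lyz.hjunh.ry.njuh

Vowels present: y, u, y, u; each is a nucleus, giving 4 syllables.
σ1/σ2 boundary: cluster /zhj/ — the longest permitted-onset suffix is /hj/; onset = /hj/, preceding coda = /z/.
σ2/σ3 boundary: /nhr/ — longest licit onset from the right is /r/, leaving /nh/ as coda.
σ3/σ4 boundary: cluster /nj/ — /nj/ is itself a permitted onset, so the whole cluster goes right; preceding coda = ∅.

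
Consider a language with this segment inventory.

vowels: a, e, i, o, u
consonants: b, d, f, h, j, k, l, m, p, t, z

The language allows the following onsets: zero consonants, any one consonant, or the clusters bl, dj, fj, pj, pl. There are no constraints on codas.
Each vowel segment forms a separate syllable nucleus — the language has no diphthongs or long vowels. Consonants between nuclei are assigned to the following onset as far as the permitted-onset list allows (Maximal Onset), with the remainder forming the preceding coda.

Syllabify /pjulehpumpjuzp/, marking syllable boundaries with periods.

pju.leh.pum.pjuzp

Vowels present: u, e, u, u; each is a nucleus, giving 4 syllables.
σ1/σ2 boundary: /l/ → onset of the next syllable (single consonants are always licit onsets).
σ2/σ3 boundary: cluster /hp/ — the longest permitted-onset suffix is /p/; onset = /p/, preceding coda = /h/.
σ3/σ4 boundary: /mpj/ splits as /m/ + /pj/ (/pj/ is the longest suffix that is a licit onset).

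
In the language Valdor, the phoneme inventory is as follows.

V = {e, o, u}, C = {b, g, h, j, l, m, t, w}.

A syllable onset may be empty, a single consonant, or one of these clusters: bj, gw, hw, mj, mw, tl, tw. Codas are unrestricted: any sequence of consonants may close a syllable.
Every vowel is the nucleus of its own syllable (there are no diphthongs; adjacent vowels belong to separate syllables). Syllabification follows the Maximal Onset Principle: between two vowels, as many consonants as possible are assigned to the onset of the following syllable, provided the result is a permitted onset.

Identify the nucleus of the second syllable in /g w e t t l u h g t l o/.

u

The vowels are e, u, o — 3 nuclei, so 3 syllables.
The second nucleus (vowel 2 from the left) is /u/.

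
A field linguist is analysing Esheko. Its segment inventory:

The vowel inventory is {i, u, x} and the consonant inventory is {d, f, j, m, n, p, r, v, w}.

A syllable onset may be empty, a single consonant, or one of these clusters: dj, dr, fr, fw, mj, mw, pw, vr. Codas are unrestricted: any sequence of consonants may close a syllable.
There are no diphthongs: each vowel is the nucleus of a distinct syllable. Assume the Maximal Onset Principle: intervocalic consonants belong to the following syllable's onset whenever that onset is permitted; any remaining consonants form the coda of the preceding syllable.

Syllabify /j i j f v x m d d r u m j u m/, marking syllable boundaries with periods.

Nuclei (vowels): i, x, u, u → 4 syllables.
Between /i/ (V1) and /x/ (V2): /jfv/ — longest licit onset from the right is /v/, leaving /jf/ as coda.
Between /x/ (V2) and /u/ (V3): /mddr/ — longest licit onset from the right is /dr/, leaving /md/ as coda.
Between /u/ (V3) and /u/ (V4): cluster /mj/ — /mj/ is itself a permitted onset, so the whole cluster goes right; preceding coda = ∅.

jijf.vxmd.dru.mjum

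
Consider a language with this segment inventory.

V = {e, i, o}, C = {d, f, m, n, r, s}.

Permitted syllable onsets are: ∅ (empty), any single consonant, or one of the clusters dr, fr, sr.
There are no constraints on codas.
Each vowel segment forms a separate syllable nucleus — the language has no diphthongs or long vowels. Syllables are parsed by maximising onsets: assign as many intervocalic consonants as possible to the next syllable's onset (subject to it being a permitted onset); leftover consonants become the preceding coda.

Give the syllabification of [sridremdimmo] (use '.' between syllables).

sri.drem.dim.mo

Nuclei (vowels): i, e, i, o → 4 syllables.
Between /i/ (V1) and /e/ (V2): /dr/ — entire cluster is a permitted onset → onset /dr/, coda ∅.
Between /e/ (V2) and /i/ (V3): /md/ — longest licit onset from the right is /d/, leaving /m/ as coda.
Between /i/ (V3) and /o/ (V4): cluster /mm/ — the longest permitted-onset suffix is /m/; onset = /m/, preceding coda = /m/.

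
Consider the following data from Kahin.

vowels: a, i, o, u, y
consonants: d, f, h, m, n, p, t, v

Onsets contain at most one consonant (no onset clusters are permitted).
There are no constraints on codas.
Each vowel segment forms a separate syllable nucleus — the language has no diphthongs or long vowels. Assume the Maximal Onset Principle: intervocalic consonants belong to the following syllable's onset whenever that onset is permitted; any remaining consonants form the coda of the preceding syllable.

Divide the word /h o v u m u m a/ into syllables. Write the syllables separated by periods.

ho.vu.mu.ma

Vowels present: o, u, u, a; each is a nucleus, giving 4 syllables.
σ1/σ2 boundary: /v/ → onset of the next syllable (single consonants are always licit onsets).
σ2/σ3 boundary: /m/ → onset of the next syllable (single consonants are always licit onsets).
σ3/σ4 boundary: /m/ → onset of the next syllable (single consonants are always licit onsets).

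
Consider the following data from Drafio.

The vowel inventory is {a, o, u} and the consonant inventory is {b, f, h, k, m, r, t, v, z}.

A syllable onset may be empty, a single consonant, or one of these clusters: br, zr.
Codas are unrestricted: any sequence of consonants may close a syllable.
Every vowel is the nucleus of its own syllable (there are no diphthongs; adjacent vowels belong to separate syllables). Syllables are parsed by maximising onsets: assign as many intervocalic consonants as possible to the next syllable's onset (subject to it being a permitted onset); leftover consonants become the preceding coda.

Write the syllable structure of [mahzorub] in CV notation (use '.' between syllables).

Nuclei (vowels): a, o, u → 3 syllables.
V1 /a/ – V2 /o/: cluster /hz/ — the longest permitted-onset suffix is /z/; onset = /z/, preceding coda = /h/.
V2 /o/ – V3 /u/: just /r/ — single C goes to the following onset.
Result: mah.zo.rub.
Mapping each syllable to C/V: /mah/ → CVC, /zo/ → CV, /rub/ → CVC.

CVC.CV.CVC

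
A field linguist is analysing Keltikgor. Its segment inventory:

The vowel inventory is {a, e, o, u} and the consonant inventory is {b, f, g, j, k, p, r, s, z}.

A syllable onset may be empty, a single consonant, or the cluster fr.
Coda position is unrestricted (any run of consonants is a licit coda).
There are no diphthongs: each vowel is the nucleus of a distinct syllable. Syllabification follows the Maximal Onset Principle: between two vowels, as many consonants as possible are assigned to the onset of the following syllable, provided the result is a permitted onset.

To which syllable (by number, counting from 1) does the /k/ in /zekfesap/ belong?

1

Vowels present: e, e, a; each is a nucleus, giving 3 syllables.
σ1/σ2 boundary: /kf/ — longest licit onset from the right is /f/, leaving /k/ as coda.
σ2/σ3 boundary: /s/ is a single consonant, so it becomes the next onset.
Putting it together: zek.fe.sap.
The /k/ is in the coda of syllable 1 (/zek/).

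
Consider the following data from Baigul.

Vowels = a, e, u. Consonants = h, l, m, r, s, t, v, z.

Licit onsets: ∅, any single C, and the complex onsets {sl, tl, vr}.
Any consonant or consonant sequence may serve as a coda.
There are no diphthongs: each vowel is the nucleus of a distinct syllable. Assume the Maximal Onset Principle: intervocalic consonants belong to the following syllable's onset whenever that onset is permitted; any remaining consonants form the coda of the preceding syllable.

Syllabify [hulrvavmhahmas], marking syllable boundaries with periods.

hulr.vavm.hah.mas

The vowels are u, a, a, a — 4 nuclei, so 4 syllables.
σ1/σ2 boundary: /lrv/; trying suffixes from longest down, /v/ is the first permitted one, so coda /lr/ | onset /v/.
σ2/σ3 boundary: cluster /vmh/ — the longest permitted-onset suffix is /h/; onset = /h/, preceding coda = /vm/.
σ3/σ4 boundary: cluster /hm/ — the longest permitted-onset suffix is /m/; onset = /m/, preceding coda = /h/.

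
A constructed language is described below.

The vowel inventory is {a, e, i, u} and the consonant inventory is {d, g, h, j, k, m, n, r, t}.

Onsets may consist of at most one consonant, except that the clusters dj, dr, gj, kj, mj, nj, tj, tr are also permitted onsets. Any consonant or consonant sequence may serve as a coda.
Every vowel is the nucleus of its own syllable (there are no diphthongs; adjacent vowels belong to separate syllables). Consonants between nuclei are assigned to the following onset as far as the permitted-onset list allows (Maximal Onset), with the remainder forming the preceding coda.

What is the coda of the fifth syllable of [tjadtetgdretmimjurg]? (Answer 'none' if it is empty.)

rg

The vowels are a, e, e, i, u — 5 nuclei, so 5 syllables.
/a…e/ gap (V1→V2): /dt/; trying suffixes from longest down, /t/ is the first permitted one, so coda /d/ | onset /t/.
/e…e/ gap (V2→V3): /tgdr/; trying suffixes from longest down, /dr/ is the first permitted one, so coda /tg/ | onset /dr/.
/e…i/ gap (V3→V4): /tm/ splits as /t/ + /m/ (/m/ is the longest suffix that is a licit onset).
/i…u/ gap (V4→V5): cluster /mj/ — /mj/ is itself a permitted onset, so the whole cluster goes right; preceding coda = ∅.
Syllabification: tjad.tetg.dret.mi.mjurg.
Syllable 5 is /mjurg/: onset /mj/, nucleus /u/, coda /rg/.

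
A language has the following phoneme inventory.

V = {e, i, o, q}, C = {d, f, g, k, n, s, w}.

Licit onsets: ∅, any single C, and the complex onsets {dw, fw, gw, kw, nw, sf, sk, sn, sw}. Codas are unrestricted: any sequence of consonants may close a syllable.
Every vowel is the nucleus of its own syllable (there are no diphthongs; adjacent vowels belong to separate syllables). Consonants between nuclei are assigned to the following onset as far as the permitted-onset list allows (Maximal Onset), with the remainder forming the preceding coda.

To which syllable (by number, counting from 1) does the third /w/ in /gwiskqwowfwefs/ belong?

3

Nuclei (vowels): i, q, o, e → 4 syllables.
V1 /i/ – V2 /q/: /sk/ — entire cluster is a permitted onset → onset /sk/, coda ∅.
V2 /q/ – V3 /o/: /w/ is a single consonant, so it becomes the next onset.
V3 /o/ – V4 /e/: /wfw/ splits as /w/ + /fw/ (/fw/ is the longest suffix that is a licit onset).
Syllabification: gwi.skq.wow.fwefs.
The third /w/ is in the coda of syllable 3 (/wow/).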